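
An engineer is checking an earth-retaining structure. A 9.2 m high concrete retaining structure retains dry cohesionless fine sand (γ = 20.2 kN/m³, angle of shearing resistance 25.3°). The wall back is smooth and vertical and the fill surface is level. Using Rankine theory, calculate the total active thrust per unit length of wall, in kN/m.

K_a = tan²(45° − φ/2) = 0.4012.
P_a = ½ K_a γ H² = 0.5 × 0.4012 × 20.2 × 9.2² = 343.0 kN/m.

343 kN/m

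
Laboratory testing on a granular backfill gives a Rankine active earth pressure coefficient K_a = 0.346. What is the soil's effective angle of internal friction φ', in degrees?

K_a = tan²(45° − φ/2) ⇒ 45° − φ/2 = arctan(√0.346) = 30.46°.
φ = 2(45° − 30.46°) = 29.07°.

29.1°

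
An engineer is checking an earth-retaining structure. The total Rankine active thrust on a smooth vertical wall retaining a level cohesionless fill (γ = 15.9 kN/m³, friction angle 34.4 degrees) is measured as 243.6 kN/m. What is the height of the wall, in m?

10.5 m

K_a = 0.2780. P_a = ½ K_a γ H² ⇒ H = √(2P_a/(K_a γ)).
H = √(2×243.6/(0.2780×15.9)) = 10.50 m.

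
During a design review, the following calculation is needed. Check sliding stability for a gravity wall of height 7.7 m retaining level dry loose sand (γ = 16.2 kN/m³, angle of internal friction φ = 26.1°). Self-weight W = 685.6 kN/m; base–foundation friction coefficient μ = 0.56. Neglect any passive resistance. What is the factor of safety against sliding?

2.06

K_a = tan²(45° − 26.1°/2) = 0.3889.
P_a = ½K_aγH² = 0.5×0.3889×16.2×7.7² = 186.8 kN/m, acting at H/3 = 2.567 m above the base.
FS_sliding = μW / P_a = 0.56×685.6 / 186.8 = 2.055.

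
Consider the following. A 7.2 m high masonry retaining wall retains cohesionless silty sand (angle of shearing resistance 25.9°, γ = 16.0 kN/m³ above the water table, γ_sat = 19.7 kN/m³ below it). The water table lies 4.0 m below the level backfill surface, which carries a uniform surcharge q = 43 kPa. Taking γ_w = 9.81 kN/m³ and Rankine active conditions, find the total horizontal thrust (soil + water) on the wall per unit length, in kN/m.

K_a = tan²(45° − φ/2) = 0.3920.
γ' = 19.7 − 9.81 = 9.890 kN/m³. h₂ = H − d_w = 3.2 m.
σ'_h: at surface K_a·q = 16.86; at WT K_a(q+γd_w) = 41.94; at base K_a(q+γd_w+γ'h₂) = 54.35 kPa.
P₁ = ½(16.86+41.94)×4.0 = 117.6; P₂ = ½(41.94+54.35)×3.2 = 154.1; P_w = ½γ_w h₂² = 50.23.
Total = 117.6+154.1+50.23 = 321.9 kN/m.

322 kN/m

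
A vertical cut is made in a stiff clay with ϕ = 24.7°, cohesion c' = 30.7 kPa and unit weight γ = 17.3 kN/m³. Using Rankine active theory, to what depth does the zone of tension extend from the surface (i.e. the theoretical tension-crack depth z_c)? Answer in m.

5.54 m

K_a = tan²(45° − 24.7°/2) = 0.4106; √K_a = 0.6408.
The active pressure is zero where K_a γ z = 2c√K_a, so z_c = 2c/(γ√K_a) = 2×30.7/(17.3×0.6408) = 5.539 m.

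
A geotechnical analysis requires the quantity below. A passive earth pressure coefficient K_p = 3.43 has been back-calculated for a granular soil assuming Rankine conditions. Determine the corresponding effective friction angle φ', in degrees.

K_p = (1+sin φ)/(1−sin φ) ⇒ sin φ = (K_p − 1)/(K_p + 1) = 0.5485.
φ = arcsin(0.5485) = 33.27°.

33.3°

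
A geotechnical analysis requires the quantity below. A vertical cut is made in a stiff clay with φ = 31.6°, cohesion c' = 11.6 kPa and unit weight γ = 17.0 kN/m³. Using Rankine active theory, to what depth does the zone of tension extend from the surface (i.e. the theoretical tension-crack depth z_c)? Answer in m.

K_a = tan²(45° − 31.6°/2) = 0.3123; √K_a = 0.5589.
The active pressure is zero where K_a γ z = 2c√K_a, so z_c = 2c/(γ√K_a) = 2×11.6/(17.0×0.5589) = 2.442 m.

2.44 m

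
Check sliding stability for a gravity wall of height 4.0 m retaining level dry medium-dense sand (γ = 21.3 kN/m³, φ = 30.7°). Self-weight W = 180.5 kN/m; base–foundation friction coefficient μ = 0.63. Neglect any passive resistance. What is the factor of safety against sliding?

K_a = tan²(45° − 30.7°/2) = 0.3240.
P_a = ½K_aγH² = 0.5×0.3240×21.3×4.0² = 55.21 kN/m, acting at H/3 = 1.333 m above the base.
FS_sliding = μW / P_a = 0.63×180.5 / 55.21 = 2.060.

2.06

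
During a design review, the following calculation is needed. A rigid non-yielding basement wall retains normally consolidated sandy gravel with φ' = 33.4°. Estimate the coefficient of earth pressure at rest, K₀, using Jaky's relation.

0.450

K₀ = 1 − sin φ' = 1 − sin 33.4° = 0.4495.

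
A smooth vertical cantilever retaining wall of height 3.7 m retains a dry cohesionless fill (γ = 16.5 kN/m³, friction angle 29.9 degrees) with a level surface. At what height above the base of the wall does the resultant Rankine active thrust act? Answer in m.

1.23 m

K_a = 0.3347.
The pressure distribution is triangular, so the resultant acts at H/3 above the base = 3.7/3 = 1.233 m.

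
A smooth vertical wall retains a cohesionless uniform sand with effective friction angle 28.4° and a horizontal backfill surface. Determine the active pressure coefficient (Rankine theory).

K_a = tan²(45° − φ/2) = tan²(30.80°) = 0.3554.

0.355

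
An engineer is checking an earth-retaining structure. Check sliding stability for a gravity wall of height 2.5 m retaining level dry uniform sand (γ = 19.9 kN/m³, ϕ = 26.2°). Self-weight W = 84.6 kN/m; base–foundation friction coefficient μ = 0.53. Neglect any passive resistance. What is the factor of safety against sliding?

K_a = tan²(45° − 26.2°/2) = 0.3874.
P_a = ½K_aγH² = 0.5×0.3874×19.9×2.5² = 24.09 kN/m, acting at H/3 = 0.8333 m above the base.
FS_sliding = μW / P_a = 0.53×84.6 / 24.09 = 1.861.

1.86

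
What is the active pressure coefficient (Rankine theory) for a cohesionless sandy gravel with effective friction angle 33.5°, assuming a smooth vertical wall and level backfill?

0.289

K_a = tan²(45° − φ/2) = tan²(28.25°) = 0.2887.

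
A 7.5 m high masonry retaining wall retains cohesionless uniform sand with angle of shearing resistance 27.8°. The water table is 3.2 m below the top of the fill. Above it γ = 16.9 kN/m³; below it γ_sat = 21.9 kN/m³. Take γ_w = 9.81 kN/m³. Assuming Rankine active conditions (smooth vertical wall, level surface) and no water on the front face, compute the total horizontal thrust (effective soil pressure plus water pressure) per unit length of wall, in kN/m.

K_a = tan²(45° − φ/2) = 0.3639.
γ' = 21.9 − 9.81 = 12.09 kN/m³. Depth below WT = 4.3 m.
σ'_h at WT = K_a γ d_w = 19.68 kPa; at base = 19.68 + K_a γ' × 4.3 = 38.60 kPa.
P₁ (0–3.2 m) = ½×19.68×3.2 = 31.49. P₂ (3.2–7.5 m) = ½(19.68+38.60)×4.3 = 125.3.
P_w = ½ γ_w h₂² = 0.5×9.81×4.3² = 90.69. Total = 31.49+125.3+90.69 = 247.5 kN/m.

247 kN/m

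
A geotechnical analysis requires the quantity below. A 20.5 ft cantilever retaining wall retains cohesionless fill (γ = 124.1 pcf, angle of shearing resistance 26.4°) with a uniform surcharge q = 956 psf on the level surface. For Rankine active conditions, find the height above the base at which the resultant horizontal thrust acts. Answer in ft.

8.30 ft

K_a = 0.3844.
Triangular part P₁ = ½K_aγH² = 10020 at H/3 = 6.833 ft; rectangular part P₂ = K_a q H = 7534 at H/2 = 10.25 ft.
ȳ = (P₁·6.833 + P₂·10.25)/(P₁+P₂) = 8.299 ft.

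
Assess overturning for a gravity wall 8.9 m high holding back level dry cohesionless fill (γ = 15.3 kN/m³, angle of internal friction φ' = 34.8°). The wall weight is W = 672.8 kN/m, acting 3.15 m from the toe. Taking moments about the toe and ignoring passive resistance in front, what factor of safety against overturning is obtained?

K_a = tan²(45° − 34.8°/2) = 0.2733.
P_a = ½K_aγH² = 0.5×0.2733×15.3×8.9² = 165.6 kN/m, acting at H/3 = 2.967 m above the base.
Overturning moment M_o = P_a × H/3 = 165.6 × 2.967 = 491.3.
Resisting moment M_r = W × 3.15 = 672.8 × 3.15 = 2119.
FS_overturning = M_r/M_o = 2119/491.3 = 4.314.

4.31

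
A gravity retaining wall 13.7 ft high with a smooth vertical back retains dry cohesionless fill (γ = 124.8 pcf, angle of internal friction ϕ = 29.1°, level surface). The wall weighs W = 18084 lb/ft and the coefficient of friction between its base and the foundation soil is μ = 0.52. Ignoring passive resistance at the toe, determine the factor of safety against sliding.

K_a = tan²(45° − 29.1°/2) = 0.3456.
P_a = ½K_aγH² = 0.5×0.3456×124.8×13.7² = 4048 lb/ft, acting at H/3 = 4.567 ft above the base.
FS_sliding = μW / P_a = 0.52×18084 / 4048 = 2.323.

2.32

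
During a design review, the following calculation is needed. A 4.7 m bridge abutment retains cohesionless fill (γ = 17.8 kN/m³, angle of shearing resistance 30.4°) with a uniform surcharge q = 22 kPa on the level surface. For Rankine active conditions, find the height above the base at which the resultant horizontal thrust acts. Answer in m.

K_a = 0.3280.
Triangular part P₁ = ½K_aγH² = 64.48 at H/3 = 1.567 m; rectangular part P₂ = K_a q H = 33.91 at H/2 = 2.350 m.
ȳ = (P₁·1.567 + P₂·2.350)/(P₁+P₂) = 1.837 m.

1.84 m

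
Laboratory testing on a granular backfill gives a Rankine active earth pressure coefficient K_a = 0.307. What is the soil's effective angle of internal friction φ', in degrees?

K_a = tan²(45° − φ/2) ⇒ 45° − φ/2 = arctan(√0.307) = 28.99°.
φ = 2(45° − 28.99°) = 32.02°.

32.0°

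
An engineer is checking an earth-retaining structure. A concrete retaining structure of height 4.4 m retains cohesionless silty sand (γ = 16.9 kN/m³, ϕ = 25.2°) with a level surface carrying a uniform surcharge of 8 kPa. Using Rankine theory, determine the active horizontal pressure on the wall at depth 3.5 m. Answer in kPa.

27.0 kPa

K_a = (1 − sin φ)/(1 + sin φ) = 0.4027.
σ_v = γz + q = 16.9 × 3.5 + 8 = 67.15 kPa.
σ_h = K_a σ_v = 0.4027 × 67.15 = 27.04 kPa.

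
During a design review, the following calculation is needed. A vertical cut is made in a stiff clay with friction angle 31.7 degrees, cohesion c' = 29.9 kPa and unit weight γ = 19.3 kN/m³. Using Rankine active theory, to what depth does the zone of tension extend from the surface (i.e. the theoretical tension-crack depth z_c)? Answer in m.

5.56 m

K_a = tan²(45° − 31.7°/2) = 0.3111; √K_a = 0.5577.
The active pressure is zero where K_a γ z = 2c√K_a, so z_c = 2c/(γ√K_a) = 2×29.9/(19.3×0.5577) = 5.555 m.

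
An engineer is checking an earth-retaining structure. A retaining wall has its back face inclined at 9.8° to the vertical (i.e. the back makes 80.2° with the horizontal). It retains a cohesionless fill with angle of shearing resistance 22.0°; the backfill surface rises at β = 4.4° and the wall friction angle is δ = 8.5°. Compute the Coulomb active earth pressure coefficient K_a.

0.526

K_a = sin²(α+φ) / [sin²α · sin(α−δ) · (1 + √{sin(φ+δ)sin(φ−β) / (sin(α−δ)sin(α+β))})²].
With α = 80.2°, φ = 22.0°, δ = 8.5°, β = 4.4°: K_a = 0.5265.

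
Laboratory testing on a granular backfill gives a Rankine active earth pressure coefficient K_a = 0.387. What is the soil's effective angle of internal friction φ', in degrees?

K_a = tan²(45° − φ/2) ⇒ 45° − φ/2 = arctan(√0.387) = 31.89°.
φ = 2(45° − 31.89°) = 26.23°.

26.2°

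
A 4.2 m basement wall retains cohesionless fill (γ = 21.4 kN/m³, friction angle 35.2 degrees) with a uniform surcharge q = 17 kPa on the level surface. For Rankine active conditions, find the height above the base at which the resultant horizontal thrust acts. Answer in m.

K_a = 0.2687.
Triangular part P₁ = ½K_aγH² = 50.71 at H/3 = 1.400 m; rectangular part P₂ = K_a q H = 19.18 at H/2 = 2.100 m.
ȳ = (P₁·1.400 + P₂·2.100)/(P₁+P₂) = 1.592 m.

1.59 m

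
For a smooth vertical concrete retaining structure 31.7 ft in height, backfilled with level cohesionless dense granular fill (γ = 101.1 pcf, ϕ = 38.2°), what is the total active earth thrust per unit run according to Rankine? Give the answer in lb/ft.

12000 lb/ft

K_a = tan²(45° − φ/2) = 0.2358.
P_a = ½ K_a γ H² = 0.5 × 0.2358 × 101.1 × 31.7² = 11980 lb/ft.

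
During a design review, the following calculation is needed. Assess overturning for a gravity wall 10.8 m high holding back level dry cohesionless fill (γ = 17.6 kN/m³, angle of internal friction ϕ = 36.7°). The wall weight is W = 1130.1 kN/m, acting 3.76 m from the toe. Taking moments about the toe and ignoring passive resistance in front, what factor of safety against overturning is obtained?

4.57

K_a = tan²(45° − 36.7°/2) = 0.2519.
P_a = ½K_aγH² = 0.5×0.2519×17.6×10.8² = 258.5 kN/m, acting at H/3 = 3.600 m above the base.
Overturning moment M_o = P_a × H/3 = 258.5 × 3.600 = 930.7.
Resisting moment M_r = W × 3.76 = 1130.1 × 3.76 = 4249.
FS_overturning = M_r/M_o = 4249/930.7 = 4.566.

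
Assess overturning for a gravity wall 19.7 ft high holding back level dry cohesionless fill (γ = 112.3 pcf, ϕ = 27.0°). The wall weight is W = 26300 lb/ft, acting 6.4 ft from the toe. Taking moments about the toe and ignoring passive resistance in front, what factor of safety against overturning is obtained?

K_a = tan²(45° − 27.0°/2) = 0.3755.
P_a = ½K_aγH² = 0.5×0.3755×112.3×19.7² = 8183 lb/ft, acting at H/3 = 6.567 ft above the base.
Overturning moment M_o = P_a × H/3 = 8183 × 6.567 = 53740.
Resisting moment M_r = W × 6.4 = 26300 × 6.4 = 168300.
FS_overturning = M_r/M_o = 168300/53740 = 3.132.

3.13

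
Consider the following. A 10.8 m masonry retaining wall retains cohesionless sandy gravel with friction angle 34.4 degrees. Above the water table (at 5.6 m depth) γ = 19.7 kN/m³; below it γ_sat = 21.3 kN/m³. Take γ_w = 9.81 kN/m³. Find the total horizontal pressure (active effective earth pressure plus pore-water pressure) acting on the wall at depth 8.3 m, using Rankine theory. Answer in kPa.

65.8 kPa

K_a = (1 − sin φ)/(1 + sin φ) = 0.2780.
γ' = 21.3 − 9.81 = 11.49 kN/m³.
Effective vertical stress at 8.3 m: σ'_v = 19.7×5.6 + 11.49×2.70 = 141.3 kPa.
σ'_h = K_a σ'_v = 0.2780 × 141.3 = 39.29 kPa; u = γ_w × 2.70 = 26.49 kPa.
Total σ_h = 39.29 + 26.49 = 65.78 kPa.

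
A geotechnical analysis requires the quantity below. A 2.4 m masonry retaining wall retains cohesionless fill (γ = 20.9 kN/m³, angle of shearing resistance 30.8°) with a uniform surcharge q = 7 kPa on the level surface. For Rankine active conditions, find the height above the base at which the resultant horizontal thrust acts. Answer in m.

0.887 m

K_a = 0.3227.
Triangular part P₁ = ½K_aγH² = 19.42 at H/3 = 0.8000 m; rectangular part P₂ = K_a q H = 5.422 at H/2 = 1.200 m.
ȳ = (P₁·0.8000 + P₂·1.200)/(P₁+P₂) = 0.8873 m.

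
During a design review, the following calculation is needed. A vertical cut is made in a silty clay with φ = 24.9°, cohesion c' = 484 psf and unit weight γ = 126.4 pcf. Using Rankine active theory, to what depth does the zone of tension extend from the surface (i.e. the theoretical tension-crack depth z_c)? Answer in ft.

K_a = tan²(45° − 24.9°/2) = 0.4074; √K_a = 0.6383.
The active pressure is zero where K_a γ z = 2c√K_a, so z_c = 2c/(γ√K_a) = 2×484/(126.4×0.6383) = 12.00 ft.

12.0 ft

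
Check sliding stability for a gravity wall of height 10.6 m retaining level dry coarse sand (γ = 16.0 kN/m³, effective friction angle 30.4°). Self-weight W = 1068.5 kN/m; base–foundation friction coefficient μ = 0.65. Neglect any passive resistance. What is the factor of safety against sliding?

2.36

K_a = tan²(45° − 30.4°/2) = 0.3280.
P_a = ½K_aγH² = 0.5×0.3280×16.0×10.6² = 294.8 kN/m, acting at H/3 = 3.533 m above the base.
FS_sliding = μW / P_a = 0.65×1068.5 / 294.8 = 2.356.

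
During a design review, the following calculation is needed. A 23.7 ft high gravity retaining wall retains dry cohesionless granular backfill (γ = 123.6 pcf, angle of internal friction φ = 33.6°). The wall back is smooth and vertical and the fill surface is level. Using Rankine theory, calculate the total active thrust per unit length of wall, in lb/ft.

K_a = tan²(45° − φ/2) = 0.2875.
P_a = ½ K_a γ H² = 0.5 × 0.2875 × 123.6 × 23.7² = 9980 lb/ft.

9980 lb/ft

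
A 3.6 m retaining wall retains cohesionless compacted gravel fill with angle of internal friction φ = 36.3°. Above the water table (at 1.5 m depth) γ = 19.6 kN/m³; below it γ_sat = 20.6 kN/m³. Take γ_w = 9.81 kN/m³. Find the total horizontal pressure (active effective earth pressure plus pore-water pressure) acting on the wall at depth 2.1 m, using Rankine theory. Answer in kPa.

15.1 kPa

K_a = (1 − sin φ)/(1 + sin φ) = 0.2563.
γ' = 20.6 − 9.81 = 10.79 kN/m³.
Effective vertical stress at 2.1 m: σ'_v = 19.6×1.5 + 10.79×0.600 = 35.87 kPa.
σ'_h = K_a σ'_v = 0.2563 × 35.87 = 9.193 kPa; u = γ_w × 0.600 = 5.886 kPa.
Total σ_h = 9.193 + 5.886 = 15.08 kPa.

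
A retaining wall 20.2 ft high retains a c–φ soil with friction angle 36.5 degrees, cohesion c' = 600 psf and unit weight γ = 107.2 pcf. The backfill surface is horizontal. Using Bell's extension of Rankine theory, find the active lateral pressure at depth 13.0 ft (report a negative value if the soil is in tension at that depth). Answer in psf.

K_a = (1 − sin φ)/(1 + sin φ) = 0.2541.
σ_a = K_a γ z − 2c√K_a = 0.2541×107.2×13.0 − 2×600×0.5040 = -250.8 psf.

-251 psf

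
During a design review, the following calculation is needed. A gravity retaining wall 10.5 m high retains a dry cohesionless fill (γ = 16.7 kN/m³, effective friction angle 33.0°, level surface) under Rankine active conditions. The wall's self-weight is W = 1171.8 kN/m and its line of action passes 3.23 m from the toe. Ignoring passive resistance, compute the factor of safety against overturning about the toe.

3.98

K_a = tan²(45° − 33.0°/2) = 0.2948.
P_a = ½K_aγH² = 0.5×0.2948×16.7×10.5² = 271.4 kN/m, acting at H/3 = 3.500 m above the base.
Overturning moment M_o = P_a × H/3 = 271.4 × 3.500 = 949.9.
Resisting moment M_r = W × 3.23 = 1171.8 × 3.23 = 3785.
FS_overturning = M_r/M_o = 3785/949.9 = 3.985.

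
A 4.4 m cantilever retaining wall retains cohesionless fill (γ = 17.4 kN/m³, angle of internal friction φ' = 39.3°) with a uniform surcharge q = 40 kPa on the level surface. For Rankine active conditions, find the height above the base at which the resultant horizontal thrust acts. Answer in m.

1.84 m

K_a = 0.2245.
Triangular part P₁ = ½K_aγH² = 37.81 at H/3 = 1.467 m; rectangular part P₂ = K_a q H = 39.50 at H/2 = 2.200 m.
ȳ = (P₁·1.467 + P₂·2.200)/(P₁+P₂) = 1.841 m.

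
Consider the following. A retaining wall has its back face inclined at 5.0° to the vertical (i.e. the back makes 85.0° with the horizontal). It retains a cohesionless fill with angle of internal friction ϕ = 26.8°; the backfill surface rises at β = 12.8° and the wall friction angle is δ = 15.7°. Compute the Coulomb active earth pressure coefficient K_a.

0.461

K_a = sin²(α+φ) / [sin²α · sin(α−δ) · (1 + √{sin(φ+δ)sin(φ−β) / (sin(α−δ)sin(α+β))})²].
With α = 85.0°, φ = 26.8°, δ = 15.7°, β = 12.8°: K_a = 0.4606.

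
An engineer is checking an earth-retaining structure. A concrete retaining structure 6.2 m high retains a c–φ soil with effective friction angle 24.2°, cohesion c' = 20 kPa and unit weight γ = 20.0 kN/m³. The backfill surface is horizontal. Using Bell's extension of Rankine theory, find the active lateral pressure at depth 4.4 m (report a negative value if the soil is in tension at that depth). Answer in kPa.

11.0 kPa

K_a = (1 − sin φ)/(1 + sin φ) = 0.4185.
σ_a = K_a γ z − 2c√K_a = 0.4185×20.0×4.4 − 2×20×0.6469 = 10.95 kPa.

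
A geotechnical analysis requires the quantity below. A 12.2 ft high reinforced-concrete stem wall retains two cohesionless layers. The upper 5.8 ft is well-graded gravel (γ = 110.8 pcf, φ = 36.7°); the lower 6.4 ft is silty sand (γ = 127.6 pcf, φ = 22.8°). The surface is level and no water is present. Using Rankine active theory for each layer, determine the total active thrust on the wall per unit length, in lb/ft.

3440 lb/ft

K_a1 = tan²(45°−36.7°/2) = 0.2519; K_a2 = tan²(45°−22.8°/2) = 0.4414.
Layer 1: σ at base = K_a1 γ₁ h₁ = 161.9 psf; P₁ = ½×161.9×5.8 = 469.4.
Layer 2: σ_v at top = γ₁h₁ = 642.6; σ_h top = K_a2×642.6 = 283.7; σ_h base = K_a2×(642.6+127.6×6.4) = 644.2.
P₂ = ½(283.7+644.2)×6.4 = 2969. Total P_a = 469.4+2969 = 3438 lb/ft.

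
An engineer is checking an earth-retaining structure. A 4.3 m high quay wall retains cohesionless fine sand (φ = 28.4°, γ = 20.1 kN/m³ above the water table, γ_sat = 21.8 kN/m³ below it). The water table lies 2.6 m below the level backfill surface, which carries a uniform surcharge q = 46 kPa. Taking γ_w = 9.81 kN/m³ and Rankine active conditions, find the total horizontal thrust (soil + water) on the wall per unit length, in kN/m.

K_a = tan²(45° − φ/2) = 0.3554.
γ' = 21.8 − 9.81 = 11.99 kN/m³. h₂ = H − d_w = 1.7 m.
σ'_h: at surface K_a·q = 16.35; at WT K_a(q+γd_w) = 34.92; at base K_a(q+γd_w+γ'h₂) = 42.16 kPa.
P₁ = ½(16.35+34.92)×2.6 = 66.64; P₂ = ½(34.92+42.16)×1.7 = 65.52; P_w = ½γ_w h₂² = 14.18.
Total = 66.64+65.52+14.18 = 146.3 kN/m.

146 kN/m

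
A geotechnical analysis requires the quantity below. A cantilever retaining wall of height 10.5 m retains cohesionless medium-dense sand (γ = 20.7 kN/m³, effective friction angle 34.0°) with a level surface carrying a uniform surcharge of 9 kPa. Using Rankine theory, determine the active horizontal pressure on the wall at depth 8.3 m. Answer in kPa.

51.1 kPa

K_a = (1 − sin φ)/(1 + sin φ) = 0.2827.
σ_v = γz + q = 20.7 × 8.3 + 9 = 180.8 kPa.
σ_h = K_a σ_v = 0.2827 × 180.8 = 51.12 kPa.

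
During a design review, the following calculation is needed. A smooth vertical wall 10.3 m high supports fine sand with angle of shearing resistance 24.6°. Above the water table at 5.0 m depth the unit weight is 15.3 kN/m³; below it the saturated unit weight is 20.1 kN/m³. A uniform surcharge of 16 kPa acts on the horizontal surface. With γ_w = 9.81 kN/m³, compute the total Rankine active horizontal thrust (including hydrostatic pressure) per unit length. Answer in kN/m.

K_a = tan²(45° − φ/2) = 0.4121.
γ' = 20.1 − 9.81 = 10.29 kN/m³. h₂ = H − d_w = 5.3 m.
σ'_h: at surface K_a·q = 6.594; at WT K_a(q+γd_w) = 38.12; at base K_a(q+γd_w+γ'h₂) = 60.60 kPa.
P₁ = ½(6.594+38.12)×5.0 = 111.8; P₂ = ½(38.12+60.60)×5.3 = 261.6; P_w = ½γ_w h₂² = 137.8.
Total = 111.8+261.6+137.8 = 511.2 kN/m.

511 kN/m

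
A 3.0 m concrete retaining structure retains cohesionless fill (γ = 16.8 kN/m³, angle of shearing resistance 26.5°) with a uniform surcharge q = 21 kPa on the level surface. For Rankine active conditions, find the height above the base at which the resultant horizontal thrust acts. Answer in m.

K_a = 0.3829.
Triangular part P₁ = ½K_aγH² = 28.95 at H/3 = 1.000 m; rectangular part P₂ = K_a q H = 24.13 at H/2 = 1.500 m.
ȳ = (P₁·1.000 + P₂·1.500)/(P₁+P₂) = 1.227 m.

1.23 m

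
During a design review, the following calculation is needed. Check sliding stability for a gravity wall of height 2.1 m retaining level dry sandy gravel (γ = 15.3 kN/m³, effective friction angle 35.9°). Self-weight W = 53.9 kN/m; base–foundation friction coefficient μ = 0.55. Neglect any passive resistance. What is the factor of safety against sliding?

K_a = tan²(45° − 35.9°/2) = 0.2607.
P_a = ½K_aγH² = 0.5×0.2607×15.3×2.1² = 8.796 kN/m, acting at H/3 = 0.7000 m above the base.
FS_sliding = μW / P_a = 0.55×53.9 / 8.796 = 3.370.

3.37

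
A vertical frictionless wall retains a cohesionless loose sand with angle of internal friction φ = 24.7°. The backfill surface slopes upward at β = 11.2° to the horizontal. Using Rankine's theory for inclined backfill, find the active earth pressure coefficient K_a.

0.444

K_a = cos β · (cos β − √(cos²β − cos²φ)) / (cos β + √(cos²β − cos²φ)).
cos β = 0.9810, cos φ = 0.9085, √(cos²β − cos²φ) = 0.3700.
K_a = 0.9810 × (0.9810 − 0.3700)/(0.9810 + 0.3700) = 0.4436.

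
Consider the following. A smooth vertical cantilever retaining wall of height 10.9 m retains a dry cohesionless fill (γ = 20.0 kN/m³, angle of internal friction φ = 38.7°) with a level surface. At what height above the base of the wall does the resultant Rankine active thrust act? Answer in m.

3.63 m

K_a = 0.2306.
The pressure distribution is triangular, so the resultant acts at H/3 above the base = 10.9/3 = 3.633 m.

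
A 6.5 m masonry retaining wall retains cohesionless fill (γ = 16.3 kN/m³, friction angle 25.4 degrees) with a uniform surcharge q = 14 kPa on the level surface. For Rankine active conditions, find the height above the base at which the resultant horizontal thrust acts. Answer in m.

K_a = 0.3996.
Triangular part P₁ = ½K_aγH² = 137.6 at H/3 = 2.167 m; rectangular part P₂ = K_a q H = 36.37 at H/2 = 3.250 m.
ȳ = (P₁·2.167 + P₂·3.250)/(P₁+P₂) = 2.393 m.

2.39 m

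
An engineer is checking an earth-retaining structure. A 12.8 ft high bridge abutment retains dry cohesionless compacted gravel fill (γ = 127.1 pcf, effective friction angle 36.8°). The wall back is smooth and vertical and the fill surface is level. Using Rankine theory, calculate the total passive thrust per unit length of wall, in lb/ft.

K_p = tan²(45° + φ/2) = 3.988.
P_p = ½ K_p γ H² = 0.5 × 3.988 × 127.1 × 12.8² = 41520 lb/ft.

41500 lb/ft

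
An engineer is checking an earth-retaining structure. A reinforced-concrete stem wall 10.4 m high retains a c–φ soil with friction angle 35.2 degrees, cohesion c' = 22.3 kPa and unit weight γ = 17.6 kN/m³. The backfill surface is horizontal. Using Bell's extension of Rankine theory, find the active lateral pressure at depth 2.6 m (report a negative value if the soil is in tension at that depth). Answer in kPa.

-10.8 kPa

K_a = (1 − sin φ)/(1 + sin φ) = 0.2687.
σ_a = K_a γ z − 2c√K_a = 0.2687×17.6×2.6 − 2×22.3×0.5184 = -10.82 kPa.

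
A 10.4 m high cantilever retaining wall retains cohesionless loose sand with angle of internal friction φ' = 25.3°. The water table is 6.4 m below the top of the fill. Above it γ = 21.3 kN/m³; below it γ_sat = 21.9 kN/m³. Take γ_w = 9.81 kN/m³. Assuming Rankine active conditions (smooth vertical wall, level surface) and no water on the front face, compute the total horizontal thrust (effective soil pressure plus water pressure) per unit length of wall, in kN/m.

K_a = tan²(45° − φ/2) = 0.4012.
γ' = 21.9 − 9.81 = 12.09 kN/m³. Depth below WT = 4.0 m.
σ'_h at WT = K_a γ d_w = 54.69 kPa; at base = 54.69 + K_a γ' × 4.0 = 74.09 kPa.
P₁ (0–6.4 m) = ½×54.69×6.4 = 175.0. P₂ (6.4–10.4 m) = ½(54.69+74.09)×4.0 = 257.6.
P_w = ½ γ_w h₂² = 0.5×9.81×4.0² = 78.48. Total = 175.0+257.6+78.48 = 511.1 kN/m.

511 kN/m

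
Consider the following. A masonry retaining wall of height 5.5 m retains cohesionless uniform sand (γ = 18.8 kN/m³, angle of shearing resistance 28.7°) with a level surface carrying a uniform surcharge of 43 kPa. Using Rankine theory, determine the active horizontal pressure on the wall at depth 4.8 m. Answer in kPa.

46.8 kPa

K_a = (1 − sin φ)/(1 + sin φ) = 0.3511.
σ_v = γz + q = 18.8 × 4.8 + 43 = 133.2 kPa.
σ_h = K_a σ_v = 0.3511 × 133.2 = 46.79 kPa.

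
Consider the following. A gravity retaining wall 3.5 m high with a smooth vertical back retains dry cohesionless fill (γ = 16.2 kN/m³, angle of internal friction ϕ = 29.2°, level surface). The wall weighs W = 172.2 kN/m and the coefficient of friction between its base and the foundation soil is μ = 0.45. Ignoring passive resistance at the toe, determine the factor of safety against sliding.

K_a = tan²(45° − 29.2°/2) = 0.3442.
P_a = ½K_aγH² = 0.5×0.3442×16.2×3.5² = 34.15 kN/m, acting at H/3 = 1.167 m above the base.
FS_sliding = μW / P_a = 0.45×172.2 / 34.15 = 2.269.

2.27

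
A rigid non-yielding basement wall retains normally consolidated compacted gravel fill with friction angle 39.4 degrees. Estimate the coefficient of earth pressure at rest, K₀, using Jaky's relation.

K₀ = 1 − sin φ' = 1 − sin 39.4° = 0.3653.

0.365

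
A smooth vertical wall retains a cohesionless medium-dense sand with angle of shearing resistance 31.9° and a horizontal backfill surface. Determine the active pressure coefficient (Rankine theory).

0.309

K_a = tan²(45° − φ/2) = tan²(29.05°) = 0.3085.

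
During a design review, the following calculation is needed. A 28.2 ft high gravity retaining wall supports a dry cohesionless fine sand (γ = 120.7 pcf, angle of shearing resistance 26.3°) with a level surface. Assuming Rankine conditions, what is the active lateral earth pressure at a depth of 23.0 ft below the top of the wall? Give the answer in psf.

1070 psf

K_a = (1 − sin φ)/(1 + sin φ) = 0.3859.
σ_h = K_a γ z = 0.3859 × 120.7 × 23.0 = 1071 psf.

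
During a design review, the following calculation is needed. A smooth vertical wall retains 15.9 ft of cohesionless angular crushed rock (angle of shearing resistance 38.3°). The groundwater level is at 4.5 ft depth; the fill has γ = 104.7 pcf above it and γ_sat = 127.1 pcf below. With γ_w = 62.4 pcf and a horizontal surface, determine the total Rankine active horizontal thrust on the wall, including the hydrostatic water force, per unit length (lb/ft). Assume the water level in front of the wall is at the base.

6550 lb/ft

K_a = tan²(45° − φ/2) = 0.2347.
γ' = 127.1 − 62.4 = 64.70 pcf. Depth below WT = 11.4 ft.
σ'_h at WT = K_a γ d_w = 110.6 psf; at base = 110.6 + K_a γ' × 11.4 = 283.7 psf.
P₁ (0–4.5 ft) = ½×110.6×4.5 = 248.8. P₂ (4.5–15.9 ft) = ½(110.6+283.7)×11.4 = 2248.
P_w = ½ γ_w h₂² = 0.5×62.4×11.4² = 4055. Total = 248.8+2248+4055 = 6551 lb/ft.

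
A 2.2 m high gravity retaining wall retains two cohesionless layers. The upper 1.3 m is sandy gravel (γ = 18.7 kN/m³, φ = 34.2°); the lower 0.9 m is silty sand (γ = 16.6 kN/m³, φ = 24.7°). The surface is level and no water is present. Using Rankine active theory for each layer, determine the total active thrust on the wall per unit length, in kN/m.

16.2 kN/m

K_a1 = tan²(45°−34.2°/2) = 0.2803; K_a2 = tan²(45°−24.7°/2) = 0.4106.
Layer 1: σ at base = K_a1 γ₁ h₁ = 6.815 kPa; P₁ = ½×6.815×1.3 = 4.430.
Layer 2: σ_v at top = γ₁h₁ = 24.31; σ_h top = K_a2×24.31 = 9.981; σ_h base = K_a2×(24.31+16.6×0.9) = 16.11.
P₂ = ½(9.981+16.11)×0.9 = 11.74. Total P_a = 4.430+11.74 = 16.17 kN/m.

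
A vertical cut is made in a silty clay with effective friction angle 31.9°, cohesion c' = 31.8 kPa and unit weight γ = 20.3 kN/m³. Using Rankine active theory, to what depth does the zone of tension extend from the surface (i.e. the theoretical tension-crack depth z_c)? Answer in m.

5.64 m

K_a = tan²(45° − 31.9°/2) = 0.3085; √K_a = 0.5555.
The active pressure is zero where K_a γ z = 2c√K_a, so z_c = 2c/(γ√K_a) = 2×31.8/(20.3×0.5555) = 5.640 m.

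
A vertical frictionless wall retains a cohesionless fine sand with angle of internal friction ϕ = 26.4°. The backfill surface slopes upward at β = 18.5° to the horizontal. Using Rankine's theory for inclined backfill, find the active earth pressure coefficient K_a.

K_a = cos β · (cos β − √(cos²β − cos²φ)) / (cos β + √(cos²β − cos²φ)).
cos β = 0.9483, cos φ = 0.8957, √(cos²β − cos²φ) = 0.3115.
K_a = 0.9483 × (0.9483 − 0.3115)/(0.9483 + 0.3115) = 0.4794.

0.479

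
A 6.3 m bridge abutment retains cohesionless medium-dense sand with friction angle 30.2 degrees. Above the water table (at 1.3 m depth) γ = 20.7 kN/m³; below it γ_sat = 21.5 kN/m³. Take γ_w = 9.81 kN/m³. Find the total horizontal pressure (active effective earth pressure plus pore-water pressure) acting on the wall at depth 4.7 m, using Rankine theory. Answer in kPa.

K_a = (1 − sin φ)/(1 + sin φ) = 0.3307.
γ' = 21.5 − 9.81 = 11.69 kN/m³.
Effective vertical stress at 4.7 m: σ'_v = 20.7×1.3 + 11.69×3.40 = 66.66 kPa.
σ'_h = K_a σ'_v = 0.3307 × 66.66 = 22.04 kPa; u = γ_w × 3.40 = 33.35 kPa.
Total σ_h = 22.04 + 33.35 = 55.39 kPa.

55.4 kPa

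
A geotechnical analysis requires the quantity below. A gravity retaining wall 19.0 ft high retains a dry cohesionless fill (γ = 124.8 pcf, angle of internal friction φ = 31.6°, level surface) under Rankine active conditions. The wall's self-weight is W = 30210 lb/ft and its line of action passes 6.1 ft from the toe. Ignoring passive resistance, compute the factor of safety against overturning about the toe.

4.14

K_a = tan²(45° − 31.6°/2) = 0.3123.
P_a = ½K_aγH² = 0.5×0.3123×124.8×19.0² = 7036 lb/ft, acting at H/3 = 6.333 ft above the base.
Overturning moment M_o = P_a × H/3 = 7036 × 6.333 = 44560.
Resisting moment M_r = W × 6.1 = 30210 × 6.1 = 184300.
FS_overturning = M_r/M_o = 184300/44560 = 4.135.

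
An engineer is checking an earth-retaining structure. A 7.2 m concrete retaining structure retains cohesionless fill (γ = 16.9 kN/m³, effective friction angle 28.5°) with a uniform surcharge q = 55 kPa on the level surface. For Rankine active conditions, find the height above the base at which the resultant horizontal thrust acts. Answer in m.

2.97 m

K_a = 0.3540.
Triangular part P₁ = ½K_aγH² = 155.0 at H/3 = 2.400 m; rectangular part P₂ = K_a q H = 140.2 at H/2 = 3.600 m.
ȳ = (P₁·2.400 + P₂·3.600)/(P₁+P₂) = 2.970 m.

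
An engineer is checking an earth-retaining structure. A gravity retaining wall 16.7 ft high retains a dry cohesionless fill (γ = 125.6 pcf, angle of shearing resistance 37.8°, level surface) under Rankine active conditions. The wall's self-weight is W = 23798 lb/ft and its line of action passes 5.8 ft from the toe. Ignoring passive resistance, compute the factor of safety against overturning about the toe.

5.90

K_a = tan²(45° − 37.8°/2) = 0.2400.
P_a = ½K_aγH² = 0.5×0.2400×125.6×16.7² = 4203 lb/ft, acting at H/3 = 5.567 ft above the base.
Overturning moment M_o = P_a × H/3 = 4203 × 5.567 = 23400.
Resisting moment M_r = W × 5.8 = 23798 × 5.8 = 138000.
FS_overturning = M_r/M_o = 138000/23400 = 5.899.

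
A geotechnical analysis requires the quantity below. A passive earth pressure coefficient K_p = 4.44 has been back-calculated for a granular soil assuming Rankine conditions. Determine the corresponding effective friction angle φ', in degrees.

39.2°

K_p = (1+sin φ)/(1−sin φ) ⇒ sin φ = (K_p − 1)/(K_p + 1) = 0.6324.
φ = arcsin(0.6324) = 39.22°.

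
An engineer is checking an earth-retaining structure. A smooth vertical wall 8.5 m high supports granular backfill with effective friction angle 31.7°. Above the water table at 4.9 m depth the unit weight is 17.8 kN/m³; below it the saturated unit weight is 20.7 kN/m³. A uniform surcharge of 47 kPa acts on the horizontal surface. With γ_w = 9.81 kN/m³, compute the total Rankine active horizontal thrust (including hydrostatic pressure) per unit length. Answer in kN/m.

374 kN/m

K_a = tan²(45° − φ/2) = 0.3111.
γ' = 20.7 − 9.81 = 10.89 kN/m³. h₂ = H − d_w = 3.6 m.
σ'_h: at surface K_a·q = 14.62; at WT K_a(q+γd_w) = 41.75; at base K_a(q+γd_w+γ'h₂) = 53.95 kPa.
P₁ = ½(14.62+41.75)×4.9 = 138.1; P₂ = ½(41.75+53.95)×3.6 = 172.3; P_w = ½γ_w h₂² = 63.57.
Total = 138.1+172.3+63.57 = 373.9 kN/m.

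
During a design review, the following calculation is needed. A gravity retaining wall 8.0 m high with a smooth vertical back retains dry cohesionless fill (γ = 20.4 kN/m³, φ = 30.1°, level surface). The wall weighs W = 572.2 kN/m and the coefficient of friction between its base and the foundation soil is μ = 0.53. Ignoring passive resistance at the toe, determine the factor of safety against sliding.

K_a = tan²(45° − 30.1°/2) = 0.3320.
P_a = ½K_aγH² = 0.5×0.3320×20.4×8.0² = 216.7 kN/m, acting at H/3 = 2.667 m above the base.
FS_sliding = μW / P_a = 0.53×572.2 / 216.7 = 1.399.

1.40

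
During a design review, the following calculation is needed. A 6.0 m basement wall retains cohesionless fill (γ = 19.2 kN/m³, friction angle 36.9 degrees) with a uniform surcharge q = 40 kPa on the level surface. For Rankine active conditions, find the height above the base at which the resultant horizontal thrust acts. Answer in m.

2.41 m

K_a = 0.2497.
Triangular part P₁ = ½K_aγH² = 86.29 at H/3 = 2.000 m; rectangular part P₂ = K_a q H = 59.92 at H/2 = 3.000 m.
ȳ = (P₁·2.000 + P₂·3.000)/(P₁+P₂) = 2.410 m.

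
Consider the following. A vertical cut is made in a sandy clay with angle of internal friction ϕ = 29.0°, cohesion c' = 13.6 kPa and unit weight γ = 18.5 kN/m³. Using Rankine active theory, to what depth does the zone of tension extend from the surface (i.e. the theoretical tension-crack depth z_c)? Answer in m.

K_a = tan²(45° − 29.0°/2) = 0.3470; √K_a = 0.5890.
The active pressure is zero where K_a γ z = 2c√K_a, so z_c = 2c/(γ√K_a) = 2×13.6/(18.5×0.5890) = 2.496 m.

2.50 m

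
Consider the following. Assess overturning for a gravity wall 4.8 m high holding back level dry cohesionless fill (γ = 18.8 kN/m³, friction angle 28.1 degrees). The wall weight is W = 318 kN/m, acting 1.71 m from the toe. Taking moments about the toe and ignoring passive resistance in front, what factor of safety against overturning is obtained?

K_a = tan²(45° − 28.1°/2) = 0.3596.
P_a = ½K_aγH² = 0.5×0.3596×18.8×4.8² = 77.88 kN/m, acting at H/3 = 1.600 m above the base.
Overturning moment M_o = P_a × H/3 = 77.88 × 1.600 = 124.6.
Resisting moment M_r = W × 1.71 = 318 × 1.71 = 543.8.
FS_overturning = M_r/M_o = 543.8/124.6 = 4.364.

4.36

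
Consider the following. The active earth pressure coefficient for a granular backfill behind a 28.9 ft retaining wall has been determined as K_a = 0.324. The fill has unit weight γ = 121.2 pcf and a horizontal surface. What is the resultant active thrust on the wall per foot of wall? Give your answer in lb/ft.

P = ½ K_a γ H² = 0.5 × 0.324 × 121.2 × 28.9² = 16400 lb/ft.

16400 lb/ft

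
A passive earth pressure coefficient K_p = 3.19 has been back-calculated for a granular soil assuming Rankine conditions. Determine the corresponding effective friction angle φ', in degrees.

31.5°

K_p = (1+sin φ)/(1−sin φ) ⇒ sin φ = (K_p − 1)/(K_p + 1) = 0.5227.
φ = arcsin(0.5227) = 31.51°.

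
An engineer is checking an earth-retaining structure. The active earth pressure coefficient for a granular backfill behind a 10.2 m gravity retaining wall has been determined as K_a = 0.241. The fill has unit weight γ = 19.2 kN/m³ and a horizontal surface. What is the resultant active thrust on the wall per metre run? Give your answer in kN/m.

241 kN/m

P = ½ K_a γ H² = 0.5 × 0.241 × 19.2 × 10.2² = 240.7 kN/m.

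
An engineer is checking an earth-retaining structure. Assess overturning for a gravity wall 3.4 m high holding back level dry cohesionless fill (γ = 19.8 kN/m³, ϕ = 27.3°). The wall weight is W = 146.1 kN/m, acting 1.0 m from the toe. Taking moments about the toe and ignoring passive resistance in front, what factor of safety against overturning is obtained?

3.04

K_a = tan²(45° − 27.3°/2) = 0.3711.
P_a = ½K_aγH² = 0.5×0.3711×19.8×3.4² = 42.47 kN/m, acting at H/3 = 1.133 m above the base.
Overturning moment M_o = P_a × H/3 = 42.47 × 1.133 = 48.14.
Resisting moment M_r = W × 1.0 = 146.1 × 1.0 = 146.1.
FS_overturning = M_r/M_o = 146.1/48.14 = 3.035.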